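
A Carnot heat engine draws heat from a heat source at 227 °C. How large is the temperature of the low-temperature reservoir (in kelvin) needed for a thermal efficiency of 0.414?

T_C ≈ 293 K

T_H = 227 °C → 227 + 273.15 = 500.15 K.
From η = 1 − T_C/T_H, T_C = T_H·(1 − η) = 500.15 × (1 − 0.414) = 293 K.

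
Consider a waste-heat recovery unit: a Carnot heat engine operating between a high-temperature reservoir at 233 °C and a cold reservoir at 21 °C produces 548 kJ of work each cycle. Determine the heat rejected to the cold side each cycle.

T_H = 233 °C → 233 + 273.15 = 506.15 K.
T_C = 21 °C → 21 + 273.15 = 294.15 K.
η_rev = 1 − T_C/T_H = 1 − 294.15/506.15 = 0.4188.
Since Q_C/Q_H = T_C/T_H and Q_H = W/η, Q_C = W·T_C/(T_H − T_C) = 548 × 294.15/212.00 = 760 kJ.

Q_C ≈ 760 kJ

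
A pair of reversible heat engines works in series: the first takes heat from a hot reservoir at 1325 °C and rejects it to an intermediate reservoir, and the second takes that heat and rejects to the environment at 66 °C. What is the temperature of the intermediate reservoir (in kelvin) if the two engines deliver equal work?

T_H = 1325 °C → 1325 + 273.15 = 1598.15 K.
T_C = 66 °C → 66 + 273.15 = 339.15 K.
For reversible stages Q_m = Q_H·(T_m/T_H). Setting W₁ = Q_H(1 − T_m/T_H) equal to W₂ = Q_m(1 − T_C/T_m) = Q_H·(T_m − T_C)/T_H gives T_H − T_m = T_m − T_C, so T_m = (T_H + T_C)/2 = (1598.15 + 339.15)/2 = 969 K.

T_m ≈ 969 K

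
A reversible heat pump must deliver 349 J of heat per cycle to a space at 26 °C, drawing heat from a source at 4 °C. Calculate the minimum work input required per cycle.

T_H = 26 °C → 26 + 273.15 = 299.15 K.
T_C = 4 °C → 4 + 273.15 = 277.15 K.
The Carnot heat-pump COP is COP_HP = T_H/(T_H − T_C) = 299.15/22.00 = 13.5977.
W = Q_H/COP_HP = 349/13.5977 = 25.7 J.

W_in ≈ 25.7 J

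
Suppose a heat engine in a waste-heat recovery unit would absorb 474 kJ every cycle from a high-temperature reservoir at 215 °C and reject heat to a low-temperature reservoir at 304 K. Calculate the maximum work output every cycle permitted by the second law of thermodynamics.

W_max ≈ 179 kJ

T_H = 215 °C → 215 + 273.15 = 488.15 K.
The upper bound on efficiency is η_max = 1 − T_C/T_H = 1 − 304.00/488.15 = 0.3772.
W_max = η_max · Q_H = 0.3772 × 474 = 179 kJ.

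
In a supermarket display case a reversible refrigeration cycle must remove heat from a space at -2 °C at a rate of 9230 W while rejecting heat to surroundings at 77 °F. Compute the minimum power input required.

T_H = 77 °F → (77 − 32) × 5/9 = 25.00 °C = 298.15 K.
T_C = -2 °C → -2 + 273.15 = 271.15 K.
For a reversible refrigerator, COP_R = T_C/(T_H − T_C) = 271.15/27.00 = 10.0426.
W = Q_C/COP_R = 9230/10.0426 = 919 W.

Ẇ_in ≈ 919 W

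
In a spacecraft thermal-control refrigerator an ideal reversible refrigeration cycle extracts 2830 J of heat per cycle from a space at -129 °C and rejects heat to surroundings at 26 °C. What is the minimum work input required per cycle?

W_in ≈ 3040 J

T_H = 26 °C → 26 + 273.15 = 299.15 K.
T_C = -129 °C → -129 + 273.15 = 144.15 K.
COP_R = T_C/(T_H − T_C) = 144.15/155.00 = 0.9300.
W = Q_C/COP_R = 2830/0.9300 = 3040 J.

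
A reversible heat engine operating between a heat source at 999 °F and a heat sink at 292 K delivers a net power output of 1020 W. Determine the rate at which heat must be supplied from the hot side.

T_H = 999 °F → (999 − 32) × 5/9 = 537.22 °C = 810.37 K.
η_rev = 1 − T_C/T_H = 1 − 292.00/810.37 = 0.6397.
Q_H = W/η = 1020/0.6397 = 1590 W.

Q̇_H ≈ 1590 W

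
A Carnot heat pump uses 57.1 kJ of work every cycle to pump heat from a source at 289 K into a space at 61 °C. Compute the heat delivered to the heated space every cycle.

T_H = 61 °C → 61 + 273.15 = 334.15 K.
Reversible heating COP: COP_HP = T_H/(T_H − T_C) = 334.15/45.15 = 7.4009.
Q_H = COP_HP · W = 7.4009 × 57.1 = 422.6 kJ.

Q_H ≈ 422.6 kJ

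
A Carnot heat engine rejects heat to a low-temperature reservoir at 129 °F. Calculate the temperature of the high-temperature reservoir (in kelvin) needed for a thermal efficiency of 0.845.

T_C = 129 °F → (129 − 32) × 5/9 = 53.89 °C = 327.04 K.
From η = 1 − T_C/T_H, solving for T_H gives T_H = T_C/(1 − η) = 327.04/(1 − 0.845) = 2110 K.

T_H ≈ 2110 K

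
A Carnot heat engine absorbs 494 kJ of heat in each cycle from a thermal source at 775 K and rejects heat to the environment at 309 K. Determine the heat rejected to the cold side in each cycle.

η_rev = 1 − T_C/T_H = 1 − 309.00/775.00 = 0.6013.
For a reversible cycle Q_C/Q_H = T_C/T_H, so Q_C = 494 × 309.00/775.00 = 197 kJ.

Q_C ≈ 197 kJ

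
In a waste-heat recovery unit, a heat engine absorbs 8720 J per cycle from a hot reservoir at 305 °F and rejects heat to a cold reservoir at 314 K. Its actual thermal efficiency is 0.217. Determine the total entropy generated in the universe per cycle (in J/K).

ΔS_univ ≈ 1.22 J/K

T_H = 305 °F → (305 − 32) × 5/9 = 151.67 °C = 424.82 K.
W = η·Q_H = 0.217 × 8720 = 1892 J, so Q_C = Q_H − W = 6828 J.
Reservoir entropy changes: ΔS_H = −Q_H/T_H = −8720/424.82 = -20.53 J/K and ΔS_C = +Q_C/T_C = 6828/314.00 = 21.74 J/K.
ΔS_univ = −Q_H/T_H + Q_C/T_C = 1.22 J/K (> 0, since η = 0.217 < η_Carnot = 0.261).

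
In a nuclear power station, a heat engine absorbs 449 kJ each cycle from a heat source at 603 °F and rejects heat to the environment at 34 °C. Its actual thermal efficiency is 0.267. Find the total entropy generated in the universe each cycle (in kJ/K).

ΔS_univ ≈ 0.311 kJ/K

T_H = 603 °F → (603 − 32) × 5/9 = 317.22 °C = 590.37 K.
T_C = 34 °C → 34 + 273.15 = 307.15 K.
W = η·Q_H = 0.267 × 449 = 119.9 kJ, so Q_C = Q_H − W = 329.1 kJ.
Entropy balance on the reservoirs: −Q_H/T_H = -0.7605 kJ/K, +Q_C/T_C = 1.072 kJ/K.
ΔS_univ = −Q_H/T_H + Q_C/T_C = 0.311 kJ/K (> 0, since η = 0.267 < η_Carnot = 0.480).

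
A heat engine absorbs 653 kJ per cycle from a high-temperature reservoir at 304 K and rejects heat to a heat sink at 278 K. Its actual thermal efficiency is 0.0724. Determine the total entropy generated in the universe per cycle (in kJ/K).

ΔS_univ ≈ 0.0308 kJ/K

W = η·Q_H = 0.0724 × 653 = 47.28 kJ, so Q_C = Q_H − W = 605.7 kJ.
The hot reservoir loses entropy Q_H/T_H = 653/304.00 = 2.148 kJ/K; the cold reservoir gains Q_C/T_C = 605.7/278.00 = 2.179 kJ/K.
ΔS_univ = −Q_H/T_H + Q_C/T_C = 0.0308 kJ/K (> 0, since η = 0.0724 < η_Carnot = 0.086).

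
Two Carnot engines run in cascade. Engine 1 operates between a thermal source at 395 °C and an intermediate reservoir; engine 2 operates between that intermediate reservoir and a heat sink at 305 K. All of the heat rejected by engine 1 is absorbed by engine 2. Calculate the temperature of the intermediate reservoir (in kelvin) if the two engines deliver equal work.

T_m ≈ 487 K

T_H = 395 °C → 395 + 273.15 = 668.15 K.
For reversible stages Q_m = Q_H·(T_m/T_H). Setting W₁ = Q_H(1 − T_m/T_H) equal to W₂ = Q_m(1 − T_C/T_m) = Q_H·(T_m − T_C)/T_H gives T_H − T_m = T_m − T_C, so T_m = (T_H + T_C)/2 = (668.15 + 305.00)/2 = 487 K.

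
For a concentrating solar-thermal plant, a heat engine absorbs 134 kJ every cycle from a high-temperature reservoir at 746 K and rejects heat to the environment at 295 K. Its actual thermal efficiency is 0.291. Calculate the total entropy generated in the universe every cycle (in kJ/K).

ΔS_univ ≈ 0.142 kJ/K

W = η·Q_H = 0.291 × 134 = 38.99 kJ, so Q_C = Q_H − W = 95.01 kJ.
Reservoir entropy changes: ΔS_H = −Q_H/T_H = −134/746.00 = -0.1796 kJ/K and ΔS_C = +Q_C/T_C = 95.01/295.00 = 0.3221 kJ/K.
ΔS_univ = −Q_H/T_H + Q_C/T_C = 0.142 kJ/K (> 0, since η = 0.291 < η_Carnot = 0.605).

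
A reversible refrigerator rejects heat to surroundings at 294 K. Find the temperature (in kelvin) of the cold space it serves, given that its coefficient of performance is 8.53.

COP_R = T_C/(T_H − T_C) ⇒ T_C = T_H·COP_R/(1 + COP_R) = 294.00 × 8.53/(1 + 8.53) = 263 K.

T_C ≈ 263 K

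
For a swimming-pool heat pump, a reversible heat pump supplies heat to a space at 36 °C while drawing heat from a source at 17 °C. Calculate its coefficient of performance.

COP_HP ≈ 16.3

T_H = 36 °C → 36 + 273.15 = 309.15 K.
T_C = 17 °C → 17 + 273.15 = 290.15 K.
For a reversible heat pump, COP_HP = T_H/(T_H − T_C) = 309.15/(309.15 − 290.15) = 16.3.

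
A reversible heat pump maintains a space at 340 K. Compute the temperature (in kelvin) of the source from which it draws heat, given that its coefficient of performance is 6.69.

COP_HP = T_H/(T_H − T_C) ⇒ T_C = T_H·(COP_HP − 1)/COP_HP = 340.00 × (6.69 − 1)/6.69 = 289.2 K.

T_C ≈ 289.2 K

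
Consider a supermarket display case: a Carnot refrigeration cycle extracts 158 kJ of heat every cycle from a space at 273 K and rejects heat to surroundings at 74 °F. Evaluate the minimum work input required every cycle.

W_in ≈ 13.6 kJ

T_H = 74 °F → (74 − 32) × 5/9 = 23.33 °C = 296.48 K.
Carnot COP: COP_R = T_C/(T_H − T_C) = 273.00/23.48 = 11.6253.
W = Q_C/COP_R = 158/11.6253 = 13.6 kJ.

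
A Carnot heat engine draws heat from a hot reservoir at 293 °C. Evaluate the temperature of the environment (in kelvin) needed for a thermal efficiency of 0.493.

T_C ≈ 287 K

T_H = 293 °C → 293 + 273.15 = 566.15 K.
From η = 1 − T_C/T_H, T_C = T_H·(1 − η) = 566.15 × (1 − 0.493) = 287 K.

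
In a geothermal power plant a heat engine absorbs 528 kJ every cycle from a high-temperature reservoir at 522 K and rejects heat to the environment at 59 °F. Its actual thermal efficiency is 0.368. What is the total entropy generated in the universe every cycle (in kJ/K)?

ΔS_univ ≈ 0.147 kJ/K

T_C = 59 °F → (59 − 32) × 5/9 = 15.00 °C = 288.15 K.
W = η·Q_H = 0.368 × 528 = 194.3 kJ, so Q_C = Q_H − W = 333.7 kJ.
Entropy balance on the reservoirs: −Q_H/T_H = -1.011 kJ/K, +Q_C/T_C = 1.158 kJ/K.
ΔS_univ = −Q_H/T_H + Q_C/T_C = 0.147 kJ/K (> 0, since η = 0.368 < η_Carnot = 0.448).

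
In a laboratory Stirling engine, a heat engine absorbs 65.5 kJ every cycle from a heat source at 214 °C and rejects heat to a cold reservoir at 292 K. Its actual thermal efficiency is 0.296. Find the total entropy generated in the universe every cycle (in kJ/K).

ΔS_univ ≈ 0.0235 kJ/K

T_H = 214 °C → 214 + 273.15 = 487.15 K.
W = η·Q_H = 0.296 × 65.5 = 19.39 kJ, so Q_C = Q_H − W = 46.11 kJ.
The hot reservoir loses entropy Q_H/T_H = 65.5/487.15 = 0.1345 kJ/K; the cold reservoir gains Q_C/T_C = 46.11/292.00 = 0.1579 kJ/K.
ΔS_univ = −Q_H/T_H + Q_C/T_C = 0.0235 kJ/K (> 0, since η = 0.296 < η_Carnot = 0.401).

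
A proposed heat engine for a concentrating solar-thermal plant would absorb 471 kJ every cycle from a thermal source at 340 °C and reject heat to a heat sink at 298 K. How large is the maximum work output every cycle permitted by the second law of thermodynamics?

T_H = 340 °C → 340 + 273.15 = 613.15 K.
By the Carnot theorem, η_max = 1 − T_C/T_H = 1 − 298.00/613.15 = 0.5140.
W_max = η_max · Q_H = 0.5140 × 471 = 242.1 kJ.

W_max ≈ 242.1 kJ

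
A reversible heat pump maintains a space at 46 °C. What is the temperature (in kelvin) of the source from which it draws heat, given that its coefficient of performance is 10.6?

T_C ≈ 289 K

T_H = 46 °C → 46 + 273.15 = 319.15 K.
COP_HP = T_H/(T_H − T_C) ⇒ T_C = T_H·(COP_HP − 1)/COP_HP = 319.15 × (10.6 − 1)/10.6 = 289 K.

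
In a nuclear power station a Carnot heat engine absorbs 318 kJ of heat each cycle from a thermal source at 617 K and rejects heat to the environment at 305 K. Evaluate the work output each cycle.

W ≈ 161 kJ

η_rev = 1 − T_C/T_H = 1 − 305.00/617.00 = 0.5057.
W = η·Q_H = 0.5057 × 318 = 161 kJ.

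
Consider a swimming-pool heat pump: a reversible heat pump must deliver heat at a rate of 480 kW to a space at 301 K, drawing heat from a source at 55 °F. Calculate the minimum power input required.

Ẇ_in ≈ 24.0 kW

T_C = 55 °F → (55 − 32) × 5/9 = 12.78 °C = 285.93 K.
Reversible heating COP: COP_HP = T_H/(T_H − T_C) = 301.00/15.07 = 19.9705.
W = Q_H/COP_HP = 480/19.9705 = 24.0 kW.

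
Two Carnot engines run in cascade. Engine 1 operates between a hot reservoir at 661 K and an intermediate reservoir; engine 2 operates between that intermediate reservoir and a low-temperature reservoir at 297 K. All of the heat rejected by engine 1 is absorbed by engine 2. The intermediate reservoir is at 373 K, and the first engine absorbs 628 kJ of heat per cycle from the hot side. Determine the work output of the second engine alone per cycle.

W₂ ≈ 72.2 kJ

Heat entering the second stage: Q_m = Q_H·(T_m/T_H) = 628 × 373.00/661.00 = 354 kJ.
Second-stage efficiency η₂ = 1 − T_C/T_m = 1 − 297.00/373.00 = 0.2038, so W₂ = η₂·Q_m = 72.2 kJ.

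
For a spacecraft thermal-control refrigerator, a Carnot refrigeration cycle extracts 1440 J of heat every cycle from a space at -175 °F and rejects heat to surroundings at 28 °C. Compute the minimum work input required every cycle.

W_in ≈ 1302 J

T_H = 28 °C → 28 + 273.15 = 301.15 K.
T_C = -175 °F → (-175 − 32) × 5/9 = -115.00 °C = 158.15 K.
Carnot COP: COP_R = T_C/(T_H − T_C) = 158.15/143.00 = 1.1059.
W = Q_C/COP_R = 1440/1.1059 = 1302 J.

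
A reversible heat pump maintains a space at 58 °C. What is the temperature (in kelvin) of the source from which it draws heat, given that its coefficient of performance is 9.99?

T_C ≈ 298 K

T_H = 58 °C → 58 + 273.15 = 331.15 K.
COP_HP = T_H/(T_H − T_C) ⇒ T_C = T_H·(COP_HP − 1)/COP_HP = 331.15 × (9.99 − 1)/9.99 = 298 K.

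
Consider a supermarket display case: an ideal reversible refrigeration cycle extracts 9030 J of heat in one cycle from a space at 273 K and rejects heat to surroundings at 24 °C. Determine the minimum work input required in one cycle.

W_in ≈ 798.8 J

T_H = 24 °C → 24 + 273.15 = 297.15 K.
COP_R = T_C/(T_H − T_C) = 273.00/24.15 = 11.3043.
W = Q_C/COP_R = 9030/11.3043 = 798.8 J.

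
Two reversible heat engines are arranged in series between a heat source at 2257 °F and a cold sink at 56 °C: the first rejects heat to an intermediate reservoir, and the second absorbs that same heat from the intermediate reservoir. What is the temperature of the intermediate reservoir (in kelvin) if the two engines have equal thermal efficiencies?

T_m ≈ 704.8 K

T_H = 2257 °F → (2257 − 32) × 5/9 = 1236.11 °C = 1509.26 K.
T_C = 56 °C → 56 + 273.15 = 329.15 K.
Equal efficiencies require 1 − T_m/T_H = 1 − T_C/T_m, i.e. T_m/T_H = T_C/T_m, so T_m = √(T_H·T_C) = √(1509.26 × 329.15) = 704.8 K.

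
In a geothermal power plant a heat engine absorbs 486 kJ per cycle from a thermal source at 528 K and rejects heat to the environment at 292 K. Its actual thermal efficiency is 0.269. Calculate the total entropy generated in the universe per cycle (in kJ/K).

ΔS_univ ≈ 0.2962 kJ/K

W = η·Q_H = 0.269 × 486 = 130.7 kJ, so Q_C = Q_H − W = 355.3 kJ.
Entropy balance on the reservoirs: −Q_H/T_H = -0.9205 kJ/K, +Q_C/T_C = 1.217 kJ/K.
ΔS_univ = −Q_H/T_H + Q_C/T_C = 0.2962 kJ/K (> 0, since η = 0.269 < η_Carnot = 0.447).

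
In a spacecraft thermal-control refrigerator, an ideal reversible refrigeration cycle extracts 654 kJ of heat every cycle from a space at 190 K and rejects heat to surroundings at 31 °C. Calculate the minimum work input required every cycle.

T_H = 31 °C → 31 + 273.15 = 304.15 K.
Carnot COP: COP_R = T_C/(T_H − T_C) = 190.00/114.15 = 1.6645.
W = Q_C/COP_R = 654/1.6645 = 393 kJ.

W_in ≈ 393 kJ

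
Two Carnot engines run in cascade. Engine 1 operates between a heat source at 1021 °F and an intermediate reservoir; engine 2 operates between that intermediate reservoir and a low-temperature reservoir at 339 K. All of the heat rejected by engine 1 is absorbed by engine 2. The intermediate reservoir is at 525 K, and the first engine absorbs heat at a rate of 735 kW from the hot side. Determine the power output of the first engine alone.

T_H = 1021 °F → (1021 − 32) × 5/9 = 549.44 °C = 822.59 K.
First-stage efficiency η₁ = 1 − T_m/T_H = 1 − 525.00/822.59 = 0.3618.
W₁ = η₁·Q_H = 0.3618 × 735 = 266 kW.

Ẇ₁ ≈ 266 kW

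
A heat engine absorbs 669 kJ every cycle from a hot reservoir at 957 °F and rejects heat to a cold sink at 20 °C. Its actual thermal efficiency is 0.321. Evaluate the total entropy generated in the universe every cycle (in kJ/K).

ΔS_univ ≈ 0.700 kJ/K

T_H = 957 °F → (957 − 32) × 5/9 = 513.89 °C = 787.04 K.
T_C = 20 °C → 20 + 273.15 = 293.15 K.
W = η·Q_H = 0.321 × 669 = 214.7 kJ, so Q_C = Q_H − W = 454.3 kJ.
Entropy balance on the reservoirs: −Q_H/T_H = -0.8500 kJ/K, +Q_C/T_C = 1.550 kJ/K.
ΔS_univ = −Q_H/T_H + Q_C/T_C = 0.700 kJ/K (> 0, since η = 0.321 < η_Carnot = 0.628).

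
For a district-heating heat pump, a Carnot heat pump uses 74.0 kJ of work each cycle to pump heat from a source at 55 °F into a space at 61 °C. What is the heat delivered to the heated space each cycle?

Q_H ≈ 513 kJ

T_H = 61 °C → 61 + 273.15 = 334.15 K.
T_C = 55 °F → (55 − 32) × 5/9 = 12.78 °C = 285.93 K.
The Carnot heat-pump COP is COP_HP = T_H/(T_H − T_C) = 334.15/48.22 = 6.9294.
Q_H = COP_HP · W = 6.9294 × 74.0 = 513 kJ.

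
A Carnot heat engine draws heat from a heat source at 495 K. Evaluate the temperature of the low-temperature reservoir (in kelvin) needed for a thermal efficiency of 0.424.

From η = 1 − T_C/T_H, T_C = T_H·(1 − η) = 495.00 × (1 − 0.424) = 285.1 K.

T_C ≈ 285.1 K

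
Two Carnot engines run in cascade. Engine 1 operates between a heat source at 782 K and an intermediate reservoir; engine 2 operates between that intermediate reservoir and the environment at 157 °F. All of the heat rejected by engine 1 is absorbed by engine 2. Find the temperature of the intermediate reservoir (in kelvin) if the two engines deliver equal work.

T_m ≈ 562 K

T_C = 157 °F → (157 − 32) × 5/9 = 69.44 °C = 342.59 K.
For reversible stages Q_m = Q_H·(T_m/T_H). Setting W₁ = Q_H(1 − T_m/T_H) equal to W₂ = Q_m(1 − T_C/T_m) = Q_H·(T_m − T_C)/T_H gives T_H − T_m = T_m − T_C, so T_m = (T_H + T_C)/2 = (782.00 + 342.59)/2 = 562 K.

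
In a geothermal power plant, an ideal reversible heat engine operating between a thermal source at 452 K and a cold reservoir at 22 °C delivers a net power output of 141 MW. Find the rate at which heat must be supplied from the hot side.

T_C = 22 °C → 22 + 273.15 = 295.15 K.
Carnot efficiency: η = 1 − T_C/T_H = 1 − 295.15/452.00 = 0.3470.
Q_H = W/η = 141/0.3470 = 406.3 MW.

Q̇_H ≈ 406.3 MW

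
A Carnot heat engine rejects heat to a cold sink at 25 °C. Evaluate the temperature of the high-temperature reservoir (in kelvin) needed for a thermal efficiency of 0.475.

T_C = 25 °C → 25 + 273.15 = 298.15 K.
From η = 1 − T_C/T_H, solving for T_H gives T_H = T_C/(1 − η) = 298.15/(1 − 0.475) = 567.9 K.

T_H ≈ 567.9 K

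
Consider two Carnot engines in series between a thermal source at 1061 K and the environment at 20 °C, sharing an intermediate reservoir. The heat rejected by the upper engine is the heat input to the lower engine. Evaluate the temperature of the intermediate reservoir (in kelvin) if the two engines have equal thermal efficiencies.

T_m ≈ 558 K

T_C = 20 °C → 20 + 273.15 = 293.15 K.
Equal efficiencies require 1 − T_m/T_H = 1 − T_C/T_m, i.e. T_m/T_H = T_C/T_m, so T_m = √(T_H·T_C) = √(1061.00 × 293.15) = 558 K.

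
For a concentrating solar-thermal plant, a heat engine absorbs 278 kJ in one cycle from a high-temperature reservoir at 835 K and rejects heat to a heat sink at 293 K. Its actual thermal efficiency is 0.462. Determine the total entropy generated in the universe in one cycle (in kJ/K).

W = η·Q_H = 0.462 × 278 = 128.4 kJ, so Q_C = Q_H − W = 149.6 kJ.
The hot reservoir loses entropy Q_H/T_H = 278/835.00 = 0.3329 kJ/K; the cold reservoir gains Q_C/T_C = 149.6/293.00 = 0.5105 kJ/K.
ΔS_univ = −Q_H/T_H + Q_C/T_C = 0.178 kJ/K (> 0, since η = 0.462 < η_Carnot = 0.649).

ΔS_univ ≈ 0.178 kJ/K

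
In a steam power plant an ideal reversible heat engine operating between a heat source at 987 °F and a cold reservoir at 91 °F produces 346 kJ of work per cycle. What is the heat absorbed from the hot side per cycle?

Q_H ≈ 559 kJ

T_H = 987 °F → (987 − 32) × 5/9 = 530.56 °C = 803.71 K.
T_C = 91 °F → (91 − 32) × 5/9 = 32.78 °C = 305.93 K.
Carnot efficiency: η = 1 − T_C/T_H = 1 − 305.93/803.71 = 0.6194.
Q_H = W/η = 346/0.6194 = 559 kJ.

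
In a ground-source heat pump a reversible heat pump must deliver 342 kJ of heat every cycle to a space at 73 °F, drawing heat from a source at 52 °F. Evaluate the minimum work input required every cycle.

T_H = 73 °F → (73 − 32) × 5/9 = 22.78 °C = 295.93 K.
T_C = 52 °F → (52 − 32) × 5/9 = 11.11 °C = 284.26 K.
Reversible heating COP: COP_HP = T_H/(T_H − T_C) = 295.93/11.67 = 25.3652.
W = Q_H/COP_HP = 342/25.3652 = 13.5 kJ.

W_in ≈ 13.5 kJ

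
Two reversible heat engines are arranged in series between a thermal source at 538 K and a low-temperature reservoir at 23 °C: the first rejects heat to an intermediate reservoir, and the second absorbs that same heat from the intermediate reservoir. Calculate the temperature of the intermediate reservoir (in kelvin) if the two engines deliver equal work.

T_m ≈ 417.1 K

T_C = 23 °C → 23 + 273.15 = 296.15 K.
For reversible stages Q_m = Q_H·(T_m/T_H). Setting W₁ = Q_H(1 − T_m/T_H) equal to W₂ = Q_m(1 − T_C/T_m) = Q_H·(T_m − T_C)/T_H gives T_H − T_m = T_m − T_C, so T_m = (T_H + T_C)/2 = (538.00 + 296.15)/2 = 417.1 K.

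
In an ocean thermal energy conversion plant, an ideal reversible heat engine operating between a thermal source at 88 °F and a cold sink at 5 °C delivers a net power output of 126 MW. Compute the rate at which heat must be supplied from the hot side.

Q̇_H ≈ 1470 MW

T_H = 88 °F → (88 − 32) × 5/9 = 31.11 °C = 304.26 K.
T_C = 5 °C → 5 + 273.15 = 278.15 K.
The Carnot efficiency is η = 1 − T_C/T_H = 1 − 278.15/304.26 = 0.0858.
Q_H = W/η = 126/0.0858 = 1470 MW.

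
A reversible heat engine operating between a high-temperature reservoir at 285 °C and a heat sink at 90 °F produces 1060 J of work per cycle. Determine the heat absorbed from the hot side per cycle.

T_H = 285 °C → 285 + 273.15 = 558.15 K.
T_C = 90 °F → (90 − 32) × 5/9 = 32.22 °C = 305.37 K.
Since the cycle is reversible, η = 1 − T_C/T_H = 1 − 305.37/558.15 = 0.4529.
Q_H = W/η = 1060/0.4529 = 2340 J.

Q_H ≈ 2340 J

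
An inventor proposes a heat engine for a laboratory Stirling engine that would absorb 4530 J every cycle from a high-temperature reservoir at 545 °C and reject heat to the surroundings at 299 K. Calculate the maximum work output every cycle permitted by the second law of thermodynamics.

W_max ≈ 2870 J

T_H = 545 °C → 545 + 273.15 = 818.15 K.
No engine can exceed the Carnot limit: η_max = 1 − T_C/T_H = 1 − 299.00/818.15 = 0.6345.
W_max = η_max · Q_H = 0.6345 × 4530 = 2870 J.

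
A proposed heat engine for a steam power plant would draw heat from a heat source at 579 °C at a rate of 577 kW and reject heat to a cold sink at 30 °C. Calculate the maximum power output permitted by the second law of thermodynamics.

Ẇ_max ≈ 372 kW

T_H = 579 °C → 579 + 273.15 = 852.15 K.
T_C = 30 °C → 30 + 273.15 = 303.15 K.
The second-law ceiling is the Carnot efficiency, η_max = 1 − T_C/T_H = 1 − 303.15/852.15 = 0.6443.
W_max = η_max · Q_H = 0.6443 × 577 = 372 kW.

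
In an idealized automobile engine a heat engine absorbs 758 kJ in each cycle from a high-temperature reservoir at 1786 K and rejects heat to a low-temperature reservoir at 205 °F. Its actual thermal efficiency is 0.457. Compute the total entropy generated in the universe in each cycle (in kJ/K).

ΔS_univ ≈ 0.690 kJ/K

T_C = 205 °F → (205 − 32) × 5/9 = 96.11 °C = 369.26 K.
W = η·Q_H = 0.457 × 758 = 346.4 kJ, so Q_C = Q_H − W = 411.6 kJ.
The hot reservoir loses entropy Q_H/T_H = 758/1786.00 = 0.4244 kJ/K; the cold reservoir gains Q_C/T_C = 411.6/369.26 = 1.115 kJ/K.
ΔS_univ = −Q_H/T_H + Q_C/T_C = 0.690 kJ/K (> 0, since η = 0.457 < η_Carnot = 0.793).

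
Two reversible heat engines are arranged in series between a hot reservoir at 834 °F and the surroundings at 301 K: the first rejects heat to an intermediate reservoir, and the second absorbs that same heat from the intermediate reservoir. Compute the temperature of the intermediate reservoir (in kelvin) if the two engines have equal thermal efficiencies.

T_H = 834 °F → (834 − 32) × 5/9 = 445.56 °C = 718.71 K.
Equal efficiencies require 1 − T_m/T_H = 1 − T_C/T_m, i.e. T_m/T_H = T_C/T_m, so T_m = √(T_H·T_C) = √(718.71 × 301.00) = 465 K.

T_m ≈ 465 K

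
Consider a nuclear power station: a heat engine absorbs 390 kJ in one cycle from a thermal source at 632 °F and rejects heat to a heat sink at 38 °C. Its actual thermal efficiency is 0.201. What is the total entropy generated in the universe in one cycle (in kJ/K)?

ΔS_univ ≈ 0.358 kJ/K

T_H = 632 °F → (632 − 32) × 5/9 = 333.33 °C = 606.48 K.
T_C = 38 °C → 38 + 273.15 = 311.15 K.
W = η·Q_H = 0.201 × 390 = 78.39 kJ, so Q_C = Q_H − W = 311.6 kJ.
Reservoir entropy changes: ΔS_H = −Q_H/T_H = −390/606.48 = -0.6431 kJ/K and ΔS_C = +Q_C/T_C = 311.6/311.15 = 1.001 kJ/K.
ΔS_univ = −Q_H/T_H + Q_C/T_C = 0.358 kJ/K (> 0, since η = 0.201 < η_Carnot = 0.487).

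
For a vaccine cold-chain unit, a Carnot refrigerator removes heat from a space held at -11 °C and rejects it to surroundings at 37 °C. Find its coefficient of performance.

COP_R ≈ 5.46

T_H = 37 °C → 37 + 273.15 = 310.15 K.
T_C = -11 °C → -11 + 273.15 = 262.15 K.
COP_R = T_C/(T_H − T_C) = 262.15/(310.15 − 262.15) = 5.46.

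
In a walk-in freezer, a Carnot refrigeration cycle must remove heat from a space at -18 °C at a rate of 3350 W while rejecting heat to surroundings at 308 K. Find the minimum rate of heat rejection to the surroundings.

T_C = -18 °C → -18 + 273.15 = 255.15 K.
For a reversible cycle Q_H/Q_C = T_H/T_C, so Q_H = Q_C·T_H/T_C = 3350 × 308.00/255.15 = 4040 W.

Q̇_H ≈ 4040 W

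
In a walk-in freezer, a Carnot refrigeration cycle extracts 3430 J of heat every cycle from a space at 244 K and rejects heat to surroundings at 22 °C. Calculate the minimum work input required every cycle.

W_in ≈ 719 J

T_H = 22 °C → 22 + 273.15 = 295.15 K.
The reversible coefficient of performance is COP_R = T_C/(T_H − T_C) = 244.00/51.15 = 4.7703.
W = Q_C/COP_R = 3430/4.7703 = 719 J.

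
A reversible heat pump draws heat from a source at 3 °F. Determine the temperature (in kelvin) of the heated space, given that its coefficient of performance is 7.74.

T_H ≈ 295 K

T_C = 3 °F → (3 − 32) × 5/9 = -16.11 °C = 257.04 K.
COP_HP = T_H/(T_H − T_C) ⇒ T_H = T_C·COP_HP/(COP_HP − 1) = 257.04 × 7.74/(7.74 − 1) = 295 K.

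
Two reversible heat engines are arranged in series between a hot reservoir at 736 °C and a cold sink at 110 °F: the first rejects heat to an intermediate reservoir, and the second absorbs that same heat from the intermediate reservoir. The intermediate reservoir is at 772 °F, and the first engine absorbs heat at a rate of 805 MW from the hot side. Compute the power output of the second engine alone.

T_H = 736 °C → 736 + 273.15 = 1009.15 K.
T_C = 110 °F → (110 − 32) × 5/9 = 43.33 °C = 316.48 K.
T_m = 772 °F → (772 − 32) × 5/9 = 411.11 °C = 684.26 K.
Heat entering the second stage: Q_m = Q_H·(T_m/T_H) = 805 × 684.26/1009.15 = 545.8 MW.
Second-stage efficiency η₂ = 1 − T_C/T_m = 1 − 316.48/684.26 = 0.5375, so W₂ = η₂·Q_m = 293.4 MW.

Ẇ₂ ≈ 293.4 MW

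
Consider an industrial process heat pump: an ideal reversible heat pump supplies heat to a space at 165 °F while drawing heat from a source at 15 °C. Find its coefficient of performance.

COP_HP ≈ 5.893

T_H = 165 °F → (165 − 32) × 5/9 = 73.89 °C = 347.04 K.
T_C = 15 °C → 15 + 273.15 = 288.15 K.
For a reversible heat pump, COP_HP = T_H/(T_H − T_C) = 347.04/(347.04 − 288.15) = 5.893.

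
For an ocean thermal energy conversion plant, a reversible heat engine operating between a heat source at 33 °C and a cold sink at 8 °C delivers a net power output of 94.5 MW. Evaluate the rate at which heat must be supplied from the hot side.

T_H = 33 °C → 33 + 273.15 = 306.15 K.
T_C = 8 °C → 8 + 273.15 = 281.15 K.
The Carnot efficiency is η = 1 − T_C/T_H = 1 − 281.15/306.15 = 0.0817.
Q_H = W/η = 94.5/0.0817 = 1160 MW.

Q̇_H ≈ 1160 MW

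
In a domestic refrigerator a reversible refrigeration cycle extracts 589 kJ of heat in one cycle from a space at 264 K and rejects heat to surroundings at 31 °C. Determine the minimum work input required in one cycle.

W_in ≈ 89.6 kJ

T_H = 31 °C → 31 + 273.15 = 304.15 K.
COP_R = T_C/(T_H − T_C) = 264.00/40.15 = 6.5753.
W = Q_C/COP_R = 589/6.5753 = 89.6 kJ.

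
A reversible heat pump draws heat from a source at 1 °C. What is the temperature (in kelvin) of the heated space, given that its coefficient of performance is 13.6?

T_H ≈ 296 K

T_C = 1 °C → 1 + 273.15 = 274.15 K.
COP_HP = T_H/(T_H − T_C) ⇒ T_H = T_C·COP_HP/(COP_HP − 1) = 274.15 × 13.6/(13.6 − 1) = 296 K.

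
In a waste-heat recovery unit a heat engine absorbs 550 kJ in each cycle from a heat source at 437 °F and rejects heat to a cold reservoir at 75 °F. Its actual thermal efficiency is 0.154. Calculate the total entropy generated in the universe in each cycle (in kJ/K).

ΔS_univ ≈ 0.462 kJ/K

T_H = 437 °F → (437 − 32) × 5/9 = 225.00 °C = 498.15 K.
T_C = 75 °F → (75 − 32) × 5/9 = 23.89 °C = 297.04 K.
W = η·Q_H = 0.154 × 550 = 84.70 kJ, so Q_C = Q_H − W = 465.3 kJ.
Entropy balance on the reservoirs: −Q_H/T_H = -1.104 kJ/K, +Q_C/T_C = 1.566 kJ/K.
ΔS_univ = −Q_H/T_H + Q_C/T_C = 0.462 kJ/K (> 0, since η = 0.154 < η_Carnot = 0.404).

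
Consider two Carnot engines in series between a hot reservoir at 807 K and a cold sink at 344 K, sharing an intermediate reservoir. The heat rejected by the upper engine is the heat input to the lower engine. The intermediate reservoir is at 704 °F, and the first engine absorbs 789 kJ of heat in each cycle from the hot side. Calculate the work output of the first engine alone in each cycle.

W₁ ≈ 157 kJ

T_m = 704 °F → (704 − 32) × 5/9 = 373.33 °C = 646.48 K.
First-stage efficiency η₁ = 1 − T_m/T_H = 1 − 646.48/807.00 = 0.1989.
W₁ = η₁·Q_H = 0.1989 × 789 = 157 kJ.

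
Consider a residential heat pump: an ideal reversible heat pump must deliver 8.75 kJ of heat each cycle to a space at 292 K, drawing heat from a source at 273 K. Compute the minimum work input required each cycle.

W_in ≈ 0.569 kJ

The Carnot heat-pump COP is COP_HP = T_H/(T_H − T_C) = 292.00/19.00 = 15.3684.
W = Q_H/COP_HP = 8.75/15.3684 = 0.569 kJ.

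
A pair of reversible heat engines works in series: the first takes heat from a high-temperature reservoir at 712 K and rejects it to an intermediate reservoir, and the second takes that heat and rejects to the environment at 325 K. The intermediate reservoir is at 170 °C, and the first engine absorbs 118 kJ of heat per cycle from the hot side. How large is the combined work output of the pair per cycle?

Two reversible stages in series are equivalent to a single Carnot engine between T_H and T_C, so η_total = 1 − T_C/T_H = 1 − 325.00/712.00 = 0.5435.
W_total = η_total · Q_H = 0.5435 × 118 = 64.14 kJ.

W_total ≈ 64.14 kJ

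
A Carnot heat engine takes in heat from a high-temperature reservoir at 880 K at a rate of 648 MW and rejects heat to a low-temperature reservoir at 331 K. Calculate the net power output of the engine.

Carnot efficiency: η = 1 − T_C/T_H = 1 − 331.00/880.00 = 0.6239.
W = η·Q_H = 0.6239 × 648 = 404.3 MW.

Ẇ ≈ 404.3 MW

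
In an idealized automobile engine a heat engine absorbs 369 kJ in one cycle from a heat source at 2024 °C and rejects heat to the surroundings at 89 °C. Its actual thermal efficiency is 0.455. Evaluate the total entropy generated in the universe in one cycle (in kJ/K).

T_H = 2024 °C → 2024 + 273.15 = 2297.15 K.
T_C = 89 °C → 89 + 273.15 = 362.15 K.
W = η·Q_H = 0.455 × 369 = 167.9 kJ, so Q_C = Q_H − W = 201.1 kJ.
The hot reservoir loses entropy Q_H/T_H = 369/2297.15 = 0.1606 kJ/K; the cold reservoir gains Q_C/T_C = 201.1/362.15 = 0.5553 kJ/K.
ΔS_univ = −Q_H/T_H + Q_C/T_C = 0.395 kJ/K (> 0, since η = 0.455 < η_Carnot = 0.842).

ΔS_univ ≈ 0.395 kJ/K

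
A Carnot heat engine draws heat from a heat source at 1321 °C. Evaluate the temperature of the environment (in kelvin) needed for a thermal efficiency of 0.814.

T_H = 1321 °C → 1321 + 273.15 = 1594.15 K.
From η = 1 − T_C/T_H, T_C = T_H·(1 − η) = 1594.15 × (1 − 0.814) = 296.5 K.

T_C ≈ 296.5 K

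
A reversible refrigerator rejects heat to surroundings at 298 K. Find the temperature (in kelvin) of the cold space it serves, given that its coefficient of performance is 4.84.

COP_R = T_C/(T_H − T_C) ⇒ T_C = T_H·COP_R/(1 + COP_R) = 298.00 × 4.84/(1 + 4.84) = 247 K.

T_C ≈ 247 K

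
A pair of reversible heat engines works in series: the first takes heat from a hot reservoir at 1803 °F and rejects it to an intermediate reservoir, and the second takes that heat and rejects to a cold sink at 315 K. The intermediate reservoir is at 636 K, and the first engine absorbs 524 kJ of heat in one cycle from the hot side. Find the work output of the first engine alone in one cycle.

W₁ ≈ 259 kJ

T_H = 1803 °F → (1803 − 32) × 5/9 = 983.89 °C = 1257.04 K.
First-stage efficiency η₁ = 1 − T_m/T_H = 1 − 636.00/1257.04 = 0.4940.
W₁ = η₁·Q_H = 0.4940 × 524 = 259 kJ.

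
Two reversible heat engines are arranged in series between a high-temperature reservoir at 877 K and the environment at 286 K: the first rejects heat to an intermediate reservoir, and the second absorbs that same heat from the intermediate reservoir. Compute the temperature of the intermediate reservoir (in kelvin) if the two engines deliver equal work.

T_m ≈ 581.5 K

For reversible stages Q_m = Q_H·(T_m/T_H). Setting W₁ = Q_H(1 − T_m/T_H) equal to W₂ = Q_m(1 − T_C/T_m) = Q_H·(T_m − T_C)/T_H gives T_H − T_m = T_m − T_C, so T_m = (T_H + T_C)/2 = (877.00 + 286.00)/2 = 581.5 K.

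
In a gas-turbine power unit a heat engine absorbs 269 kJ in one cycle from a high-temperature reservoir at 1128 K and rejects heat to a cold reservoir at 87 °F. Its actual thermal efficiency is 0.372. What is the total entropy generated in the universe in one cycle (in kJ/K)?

T_C = 87 °F → (87 − 32) × 5/9 = 30.56 °C = 303.71 K.
W = η·Q_H = 0.372 × 269 = 100.1 kJ, so Q_C = Q_H − W = 168.9 kJ.
The hot reservoir loses entropy Q_H/T_H = 269/1128.00 = 0.2385 kJ/K; the cold reservoir gains Q_C/T_C = 168.9/303.71 = 0.5562 kJ/K.
ΔS_univ = −Q_H/T_H + Q_C/T_C = 0.318 kJ/K (> 0, since η = 0.372 < η_Carnot = 0.731).

ΔS_univ ≈ 0.318 kJ/K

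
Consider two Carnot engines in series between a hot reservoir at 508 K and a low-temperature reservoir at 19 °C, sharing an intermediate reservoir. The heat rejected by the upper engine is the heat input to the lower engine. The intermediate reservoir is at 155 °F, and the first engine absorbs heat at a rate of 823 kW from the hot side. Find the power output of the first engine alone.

Ẇ₁ ≈ 270 kW

T_C = 19 °C → 19 + 273.15 = 292.15 K.
T_m = 155 °F → (155 − 32) × 5/9 = 68.33 °C = 341.48 K.
First-stage efficiency η₁ = 1 − T_m/T_H = 1 − 341.48/508.00 = 0.3278.
W₁ = η₁·Q_H = 0.3278 × 823 = 270 kW.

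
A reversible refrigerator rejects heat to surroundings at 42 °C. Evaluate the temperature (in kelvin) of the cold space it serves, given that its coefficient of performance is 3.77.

T_C ≈ 249 K

T_H = 42 °C → 42 + 273.15 = 315.15 K.
COP_R = T_C/(T_H − T_C) ⇒ T_C = T_H·COP_R/(1 + COP_R) = 315.15 × 3.77/(1 + 3.77) = 249 K.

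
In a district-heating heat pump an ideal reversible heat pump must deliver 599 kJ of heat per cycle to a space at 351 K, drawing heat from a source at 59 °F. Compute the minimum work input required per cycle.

W_in ≈ 107.3 kJ

T_C = 59 °F → (59 − 32) × 5/9 = 15.00 °C = 288.15 K.
Reversible heating COP: COP_HP = T_H/(T_H − T_C) = 351.00/62.85 = 5.5847.
W = Q_H/COP_HP = 599/5.5847 = 107.3 kJ.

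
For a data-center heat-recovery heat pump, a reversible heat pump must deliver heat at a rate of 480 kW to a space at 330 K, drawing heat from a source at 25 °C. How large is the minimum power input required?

Ẇ_in ≈ 46.3 kW

T_C = 25 °C → 25 + 273.15 = 298.15 K.
The Carnot heat-pump COP is COP_HP = T_H/(T_H − T_C) = 330.00/31.85 = 10.3611.
W = Q_H/COP_HP = 480/10.3611 = 46.3 kW.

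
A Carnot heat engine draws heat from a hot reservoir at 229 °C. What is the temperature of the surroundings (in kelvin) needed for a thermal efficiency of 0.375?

T_C ≈ 314 K

T_H = 229 °C → 229 + 273.15 = 502.15 K.
From η = 1 − T_C/T_H, T_C = T_H·(1 − η) = 502.15 × (1 − 0.375) = 314 K.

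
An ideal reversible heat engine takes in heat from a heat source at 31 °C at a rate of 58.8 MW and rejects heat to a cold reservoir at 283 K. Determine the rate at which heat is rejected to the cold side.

Q̇_C ≈ 54.7 MW

T_H = 31 °C → 31 + 273.15 = 304.15 K.
Carnot efficiency: η = 1 − T_C/T_H = 1 − 283.00/304.15 = 0.0695.
For a reversible cycle Q_C/Q_H = T_C/T_H, so Q_C = 58.8 × 283.00/304.15 = 54.7 MW.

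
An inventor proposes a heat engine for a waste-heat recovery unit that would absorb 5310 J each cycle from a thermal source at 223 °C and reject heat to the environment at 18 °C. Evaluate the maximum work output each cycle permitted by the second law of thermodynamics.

W_max ≈ 2194 J

T_H = 223 °C → 223 + 273.15 = 496.15 K.
T_C = 18 °C → 18 + 273.15 = 291.15 K.
The upper bound on efficiency is η_max = 1 − T_C/T_H = 1 − 291.15/496.15 = 0.4132.
W_max = η_max · Q_H = 0.4132 × 5310 = 2194 J.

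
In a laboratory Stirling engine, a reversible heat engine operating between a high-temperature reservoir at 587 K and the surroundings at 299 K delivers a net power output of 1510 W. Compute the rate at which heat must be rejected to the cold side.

Q̇_C ≈ 1570 W

For a reversible engine, η = 1 − T_C/T_H = 1 − 299.00/587.00 = 0.4906.
Since Q_C/Q_H = T_C/T_H and Q_H = W/η, Q_C = W·T_C/(T_H − T_C) = 1510 × 299.00/288.00 = 1570 W.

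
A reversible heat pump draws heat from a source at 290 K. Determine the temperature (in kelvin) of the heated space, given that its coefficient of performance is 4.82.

T_H ≈ 366 K

COP_HP = T_H/(T_H − T_C) ⇒ T_H = T_C·COP_HP/(COP_HP − 1) = 290.00 × 4.82/(4.82 − 1) = 366 K.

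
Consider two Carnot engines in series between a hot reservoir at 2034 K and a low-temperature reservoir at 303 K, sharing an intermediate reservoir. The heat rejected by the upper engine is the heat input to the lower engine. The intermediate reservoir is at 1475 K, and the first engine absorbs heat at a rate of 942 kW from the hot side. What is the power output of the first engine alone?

Ẇ₁ ≈ 259 kW

First-stage efficiency η₁ = 1 − T_m/T_H = 1 − 1475.00/2034.00 = 0.2748.
W₁ = η₁·Q_H = 0.2748 × 942 = 259 kW.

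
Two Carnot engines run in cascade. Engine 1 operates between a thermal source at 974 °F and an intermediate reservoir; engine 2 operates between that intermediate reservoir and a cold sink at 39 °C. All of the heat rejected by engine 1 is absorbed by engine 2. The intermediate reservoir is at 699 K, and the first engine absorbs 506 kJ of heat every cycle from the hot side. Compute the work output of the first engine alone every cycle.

W₁ ≈ 61.9 kJ

T_H = 974 °F → (974 − 32) × 5/9 = 523.33 °C = 796.48 K.
T_C = 39 °C → 39 + 273.15 = 312.15 K.
First-stage efficiency η₁ = 1 − T_m/T_H = 1 − 699.00/796.48 = 0.1224.
W₁ = η₁·Q_H = 0.1224 × 506 = 61.9 kJ.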